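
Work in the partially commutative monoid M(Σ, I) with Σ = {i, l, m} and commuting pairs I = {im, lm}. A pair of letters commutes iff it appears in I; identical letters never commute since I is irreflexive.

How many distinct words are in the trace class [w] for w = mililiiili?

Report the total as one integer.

10

#0=m has no predecessor
#1=i has no predecessor
#2=l depends on [1:i]
#3=i depends on [2:l]
#4=l depends on [3:i]
#5=i depends on [4:l]
#6=i depends on [5:i]
#7=i depends on [6:i]
#8=l depends on [7:i]
#9=i depends on [8:l]
sources: [0:m, 1:i]
N(rest) = Σ N(rest − s) over sources s of rest; N(one piece) = 1:
  size 1 → [0]=1  [9]=1
  size 2 → [0,9]=2  [8,9]=1
  size 3 → [0,8,9]=3  [7,8,9]=1
  size 4 → [0,7,8,9]=4  [6,7,8,9]=1
  size 5 → [0,6,7,8,9]=5  [5,6,7,8,9]=1
  size 6 → [0,5,6,7,8,9]=6  [4,5,6,7,8,9]=1
  size 7 → [0,4,5,6,7,8,9]=7  [3,4,5,6,7,8,9]=1
  size 8 → [0,3,4,5,6,7,8,9]=8  [2,3,4,5,6,7,8,9]=1
  first=0(m) contributes 1
  first=1(i) contributes 9
|[w]| = 10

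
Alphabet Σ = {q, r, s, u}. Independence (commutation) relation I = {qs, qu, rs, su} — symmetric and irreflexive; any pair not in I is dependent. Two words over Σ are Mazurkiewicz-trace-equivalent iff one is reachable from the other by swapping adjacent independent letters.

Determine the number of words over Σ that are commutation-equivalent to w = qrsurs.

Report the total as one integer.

#0=q has no predecessor
#1=r depends on [0:q]
#2=s has no predecessor
#3=u depends on [1:r]
#4=r depends on [3:u]
#5=s depends on [2:s]
sources: [0:q, 2:s]
N(rest) = Σ N(rest − s) over sources s of rest; N(one piece) = 1:
  size 1 → [4]=1  [5]=1
  size 2 → [2,5]=1  [3,4]=1  [4,5]=2
  size 3 → [1,3,4]=1  [2,4,5]=3  [3,4,5]=3
  size 4 → [0,1,3,4]=1  [1,3,4,5]=4  [2,3,4,5]=6
  first=0(q) contributes 10
  first=2(s) contributes 5
|[w]| = 15

15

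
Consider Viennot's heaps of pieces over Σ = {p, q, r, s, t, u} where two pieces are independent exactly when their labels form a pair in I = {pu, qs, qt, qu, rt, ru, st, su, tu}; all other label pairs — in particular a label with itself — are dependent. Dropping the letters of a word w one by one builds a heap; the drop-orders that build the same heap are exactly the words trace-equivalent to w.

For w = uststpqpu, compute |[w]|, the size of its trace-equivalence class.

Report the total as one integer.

piece 0:u — minimal
piece 1:s — minimal
piece 2:t — minimal
piece 3:s rests on {1:s}
piece 4:t rests on {2:t}
piece 5:p rests on {3:s, 4:t}
piece 6:q rests on {5:p}
piece 7:p rests on {6:q}
piece 8:u rests on {0:u}
minimal pieces: {0:u, 1:s, 2:t}
ways to finish when only these pieces remain (= sum over removing one remaining piece with nothing left below it):
  1 left: {7}→1  {8}→1
  2 left: {0,8}→1  {6,7}→1  {7,8}→2
  3 left: {0,7,8}→3  {5,6,7}→1  {6,7,8}→3
  4 left: {0,6,7,8}→6  {3,5,6,7}→1  {4,5,6,7}→1  {5,6,7,8}→4
  5 left: {0,5,6,7,8}→10  {1,3,5,6,7}→1  {2,4,5,6,7}→1  {3,4,5,6,7}→2  {3,5,6,7,8}→5  {4,5,6,7,8}→5
  6 left: {0,3,5,6,7,8}→15  {0,4,5,6,7,8}→15  {1,3,4,5,6,7}→3  {1,3,5,6,7,8}→6  {2,3,4,5,6,7}→3  {2,4,5,6,7,8}→6  {3,4,5,6,7,8}→12
  7 left: {0,1,3,5,6,7,8}→21  {0,2,4,5,6,7,8}→21  {0,3,4,5,6,7,8}→42  {1,2,3,4,5,6,7}→6  {1,3,4,5,6,7,8}→21  {2,3,4,5,6,7,8}→21
  placing 0:u first → 48 extensions
  placing 1:s first → 84 extensions
  placing 2:t first → 84 extensions
total linear extensions = 216

216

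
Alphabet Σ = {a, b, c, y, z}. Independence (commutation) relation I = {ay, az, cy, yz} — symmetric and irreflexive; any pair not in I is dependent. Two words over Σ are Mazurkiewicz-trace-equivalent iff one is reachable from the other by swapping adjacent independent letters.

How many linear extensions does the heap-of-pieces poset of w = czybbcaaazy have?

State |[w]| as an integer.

0(c) covers ∅
1(z) covers 0:c
2(y) covers ∅
3(b) covers 1:z, 2:y
4(b) covers 3:b
5(c) covers 4:b
6(a) covers 5:c
7(a) covers 6:a
8(a) covers 7:a
9(z) covers 5:c
10(y) covers 4:b
floor of heap: 0:c, 2:y
completions by unplaced set U, small U first (add the entries for U minus each lowest piece of U):
  |U|=1: {8}:1  {9}:1  {10}:1
  |U|=2: {7,8}:1  {8,9}:2  {8,10}:2  {9,10}:2
  |U|=3: {6,7,8}:1  {7,8,9}:3  {7,8,10}:3  {8,9,10}:6
  |U|=4: {6,7,8,9}:4  {6,7,8,10}:4  {7,8,9,10}:12
  |U|=5: {5,6,7,8,9}:4  {6,7,8,9,10}:20
  |U|=6: {5,6,7,8,9,10}:24
  |U|=7: {4,5,6,7,8,9,10}:24
  |U|=8: {3,4,5,6,7,8,9,10}:24
  |U|=9: {1,3,4,5,6,7,8,9,10}:24  {2,3,4,5,6,7,8,9,10}:24
  start at 0(c): 48
  start at 2(y): 24
sum over floor = 72

72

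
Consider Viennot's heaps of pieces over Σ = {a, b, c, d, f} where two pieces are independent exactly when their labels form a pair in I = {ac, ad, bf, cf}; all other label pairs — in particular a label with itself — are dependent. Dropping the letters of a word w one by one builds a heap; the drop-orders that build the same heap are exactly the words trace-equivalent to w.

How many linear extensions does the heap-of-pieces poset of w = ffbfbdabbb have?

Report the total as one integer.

0(f) covers ∅
1(f) covers 0:f
2(b) covers ∅
3(f) covers 1:f
4(b) covers 2:b
5(d) covers 3:f, 4:b
6(a) covers 3:f, 4:b
7(b) covers 5:d, 6:a
8(b) covers 7:b
9(b) covers 8:b
floor of heap: 0:f, 2:b
completions by unplaced set U, small U first (add the entries for U minus each lowest piece of U):
  |U|=1: {9}:1
  |U|=2: {8,9}:1
  |U|=3: {7,8,9}:1
  |U|=4: {5,7,8,9}:1  {6,7,8,9}:1
  |U|=5: {5,6,7,8,9}:2
  |U|=6: {3,5,6,7,8,9}:2  {4,5,6,7,8,9}:2
  |U|=7: {1,3,5,6,7,8,9}:2  {2,4,5,6,7,8,9}:2  {3,4,5,6,7,8,9}:4
  |U|=8: {0,1,3,5,6,7,8,9}:2  {1,3,4,5,6,7,8,9}:6  {2,3,4,5,6,7,8,9}:6
  start at 0(f): 12
  start at 2(b): 8
sum over floor = 20

20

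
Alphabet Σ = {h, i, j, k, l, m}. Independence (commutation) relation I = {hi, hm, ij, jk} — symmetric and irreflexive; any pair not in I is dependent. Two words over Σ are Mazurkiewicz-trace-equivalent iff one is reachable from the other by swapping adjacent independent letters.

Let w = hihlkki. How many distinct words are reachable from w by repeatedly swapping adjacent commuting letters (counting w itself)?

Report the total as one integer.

3

#0=h has no predecessor
#1=i has no predecessor
#2=h depends on [0:h]
#3=l depends on [1:i, 2:h]
#4=k depends on [3:l]
#5=k depends on [4:k]
#6=i depends on [5:k]
sources: [0:h, 1:i]
N(rest) = Σ N(rest − s) over sources s of rest; N(one piece) = 1:
  size 1 → [6]=1
  size 2 → [5,6]=1
  size 3 → [4,5,6]=1
  size 4 → [3,4,5,6]=1
  size 5 → [1,3,4,5,6]=1  [2,3,4,5,6]=1
  first=0(h) contributes 2
  first=1(i) contributes 1
|[w]| = 3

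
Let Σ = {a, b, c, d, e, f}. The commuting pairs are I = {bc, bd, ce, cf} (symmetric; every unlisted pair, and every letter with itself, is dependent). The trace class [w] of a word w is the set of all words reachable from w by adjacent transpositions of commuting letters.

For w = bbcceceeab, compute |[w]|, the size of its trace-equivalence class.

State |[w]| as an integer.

0(b) covers ∅
1(b) covers 0:b
2(c) covers ∅
3(c) covers 2:c
4(e) covers 1:b
5(c) covers 3:c
6(e) covers 4:e
7(e) covers 6:e
8(a) covers 5:c, 7:e
9(b) covers 8:a
floor of heap: 0:b, 2:c
completions by unplaced set U, small U first (add the entries for U minus each lowest piece of U):
  |U|=1: {9}:1
  |U|=2: {8,9}:1
  |U|=3: {5,8,9}:1  {7,8,9}:1
  |U|=4: {3,5,8,9}:1  {5,7,8,9}:2  {6,7,8,9}:1
  |U|=5: {2,3,5,8,9}:1  {3,5,7,8,9}:3  {4,6,7,8,9}:1  {5,6,7,8,9}:3
  |U|=6: {1,4,6,7,8,9}:1  {2,3,5,7,8,9}:4  {3,5,6,7,8,9}:6  {4,5,6,7,8,9}:4
  |U|=7: {0,1,4,6,7,8,9}:1  {1,4,5,6,7,8,9}:5  {2,3,5,6,7,8,9}:10  {3,4,5,6,7,8,9}:10
  |U|=8: {0,1,4,5,6,7,8,9}:6  {1,3,4,5,6,7,8,9}:15  {2,3,4,5,6,7,8,9}:20
  start at 0(b): 35
  start at 2(c): 21
sum over floor = 56

56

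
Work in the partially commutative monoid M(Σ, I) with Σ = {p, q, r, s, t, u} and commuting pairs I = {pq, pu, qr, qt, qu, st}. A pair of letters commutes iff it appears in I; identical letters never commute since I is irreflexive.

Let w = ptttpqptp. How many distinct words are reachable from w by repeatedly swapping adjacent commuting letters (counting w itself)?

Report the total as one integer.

9

drop 0:p onto floor
drop 1:t onto {0:p}
drop 2:t onto {1:t}
drop 3:t onto {2:t}
drop 4:p onto {3:t}
drop 5:q onto floor
drop 6:p onto {4:p}
drop 7:t onto {6:p}
drop 8:p onto {7:t}
ground layer = {0:p, 5:q}
drop-orders for the pieces not yet dropped (sum over which currently-grounded one goes next):
  1 to go: {5} 1  {8} 1
  2 to go: {5,8} 2  {7,8} 1
  3 to go: {5,7,8} 3  {6,7,8} 1
  4 to go: {4,6,7,8} 1  {5,6,7,8} 4
  5 to go: {3,4,6,7,8} 1  {4,5,6,7,8} 5
  6 to go: {2,3,4,6,7,8} 1  {3,4,5,6,7,8} 6
  7 to go: {1,2,3,4,6,7,8} 1  {2,3,4,5,6,7,8} 7
  if 0:p drops first: 8 orders
  if 5:q drops first: 1 orders
heap linearizations: 9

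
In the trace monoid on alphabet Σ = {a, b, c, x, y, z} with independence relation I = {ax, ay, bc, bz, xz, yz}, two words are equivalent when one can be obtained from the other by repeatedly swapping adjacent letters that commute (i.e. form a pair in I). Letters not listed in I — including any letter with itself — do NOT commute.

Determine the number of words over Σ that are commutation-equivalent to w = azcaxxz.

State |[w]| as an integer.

piece 0:a — minimal
piece 1:z rests on {0:a}
piece 2:c rests on {1:z}
piece 3:a rests on {2:c}
piece 4:x rests on {2:c}
piece 5:x rests on {4:x}
piece 6:z rests on {3:a}
minimal pieces: {0:a}
ways to finish when only these pieces remain (= sum over removing one remaining piece with nothing left below it):
  1 left: {5}→1  {6}→1
  2 left: {3,6}→1  {4,5}→1  {5,6}→2
  3 left: {3,5,6}→3  {4,5,6}→3
  4 left: {3,4,5,6}→6
  5 left: {2,3,4,5,6}→6
  placing 0:a first → 6 extensions

6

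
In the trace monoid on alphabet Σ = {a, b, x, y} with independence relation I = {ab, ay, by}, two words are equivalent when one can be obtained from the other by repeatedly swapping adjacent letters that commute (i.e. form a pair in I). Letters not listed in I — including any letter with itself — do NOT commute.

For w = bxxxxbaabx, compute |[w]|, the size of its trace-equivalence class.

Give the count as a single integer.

6

piece 0:b — minimal
piece 1:x rests on {0:b}
piece 2:x rests on {1:x}
piece 3:x rests on {2:x}
piece 4:x rests on {3:x}
piece 5:b rests on {4:x}
piece 6:a rests on {4:x}
piece 7:a rests on {6:a}
piece 8:b rests on {5:b}
piece 9:x rests on {7:a, 8:b}
minimal pieces: {0:b}
ways to finish when only these pieces remain (= sum over removing one remaining piece with nothing left below it):
  1 left: {9}→1
  2 left: {7,9}→1  {8,9}→1
  3 left: {5,8,9}→1  {6,7,9}→1  {7,8,9}→2
  4 left: {5,7,8,9}→3  {6,7,8,9}→3
  5 left: {5,6,7,8,9}→6
  6 left: {4,5,6,7,8,9}→6
  7 left: {3,4,5,6,7,8,9}→6
  8 left: {2,3,4,5,6,7,8,9}→6
  placing 0:b first → 6 extensions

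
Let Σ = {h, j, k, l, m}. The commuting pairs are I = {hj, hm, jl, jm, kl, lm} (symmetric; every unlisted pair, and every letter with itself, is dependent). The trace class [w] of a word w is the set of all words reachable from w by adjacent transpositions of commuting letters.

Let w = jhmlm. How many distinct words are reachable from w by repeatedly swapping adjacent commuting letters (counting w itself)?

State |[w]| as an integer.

piece 0:j — minimal
piece 1:h — minimal
piece 2:m — minimal
piece 3:l rests on {1:h}
piece 4:m rests on {2:m}
minimal pieces: {0:j, 1:h, 2:m}
ways to finish when only these pieces remain (= sum over removing one remaining piece with nothing left below it):
  1 left: {0}→1  {3}→1  {4}→1
  2 left: {0,3}→2  {0,4}→2  {1,3}→1  {2,4}→1  {3,4}→2
  3 left: {0,1,3}→3  {0,2,4}→3  {0,3,4}→6  {1,3,4}→3  {2,3,4}→3
  placing 0:j first → 6 extensions
  placing 1:h first → 12 extensions
  placing 2:m first → 12 extensions
total linear extensions = 30

30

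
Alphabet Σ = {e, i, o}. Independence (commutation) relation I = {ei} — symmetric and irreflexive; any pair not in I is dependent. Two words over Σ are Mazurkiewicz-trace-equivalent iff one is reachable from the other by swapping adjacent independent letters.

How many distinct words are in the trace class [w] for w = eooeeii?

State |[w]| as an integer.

6

drop 0:e onto floor
drop 1:o onto {0:e}
drop 2:o onto {1:o}
drop 3:e onto {2:o}
drop 4:e onto {3:e}
drop 5:i onto {2:o}
drop 6:i onto {5:i}
ground layer = {0:e}
drop-orders for the pieces not yet dropped (sum over which currently-grounded one goes next):
  1 to go: {4} 1  {6} 1
  2 to go: {3,4} 1  {4,6} 2  {5,6} 1
  3 to go: {3,4,6} 3  {4,5,6} 3
  4 to go: {3,4,5,6} 6
  5 to go: {2,3,4,5,6} 6
  if 0:e drops first: 6 orders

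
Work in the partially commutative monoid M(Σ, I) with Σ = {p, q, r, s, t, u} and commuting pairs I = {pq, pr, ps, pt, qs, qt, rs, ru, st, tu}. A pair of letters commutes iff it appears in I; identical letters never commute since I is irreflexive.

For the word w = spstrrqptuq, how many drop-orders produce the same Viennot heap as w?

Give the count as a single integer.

2352

0(s) covers ∅
1(p) covers ∅
2(s) covers 0:s
3(t) covers ∅
4(r) covers 3:t
5(r) covers 4:r
6(q) covers 5:r
7(p) covers 1:p
8(t) covers 5:r
9(u) covers 2:s, 6:q, 7:p
10(q) covers 9:u
floor of heap: 0:s, 1:p, 3:t
completions by unplaced set U, small U first (add the entries for U minus each lowest piece of U):
  |U|=1: {8}:1  {10}:1
  |U|=2: {8,10}:2  {9,10}:1
  |U|=3: {2,9,10}:1  {6,9,10}:1  {7,9,10}:1  {8,9,10}:3
  |U|=4: {0,2,9,10}:1  {1,7,9,10}:1  {2,6,9,10}:2  {2,7,9,10}:2  {2,8,9,10}:4  {6,7,9,10}:2  {6,8,9,10}:4  {7,8,9,10}:4
  |U|=5: {0,2,6,9,10}:3  {0,2,7,9,10}:3  {0,2,8,9,10}:5  {1,2,7,9,10}:3  {1,6,7,9,10}:3  {1,7,8,9,10}:5  {2,6,7,9,10}:6  {2,6,8,9,10}:10  {2,7,8,9,10}:10  {5,6,8,9,10}:4  {6,7,8,9,10}:10
  |U|=6: {0,1,2,7,9,10}:6  {0,2,6,7,9,10}:12  {0,2,6,8,9,10}:18  {0,2,7,8,9,10}:18  {1,2,6,7,9,10}:12  {1,2,7,8,9,10}:18  {1,6,7,8,9,10}:18  {2,5,6,8,9,10}:14  {2,6,7,8,9,10}:36  {4,5,6,8,9,10}:4  {5,6,7,8,9,10}:14
  |U|=7: {0,1,2,6,7,9,10}:30  {0,1,2,7,8,9,10}:42  {0,2,5,6,8,9,10}:32  {0,2,6,7,8,9,10}:84  {1,2,6,7,8,9,10}:84  {1,5,6,7,8,9,10}:32  {2,4,5,6,8,9,10}:18  {2,5,6,7,8,9,10}:64  {3,4,5,6,8,9,10}:4  {4,5,6,7,8,9,10}:18
  |U|=8: {0,1,2,6,7,8,9,10}:240  {0,2,4,5,6,8,9,10}:50  {0,2,5,6,7,8,9,10}:180  {1,2,5,6,7,8,9,10}:180  {1,4,5,6,7,8,9,10}:50  {2,3,4,5,6,8,9,10}:22  {2,4,5,6,7,8,9,10}:100  {3,4,5,6,7,8,9,10}:22
  |U|=9: {0,1,2,5,6,7,8,9,10}:600  {0,2,3,4,5,6,8,9,10}:72  {0,2,4,5,6,7,8,9,10}:330  {1,2,4,5,6,7,8,9,10}:330  {1,3,4,5,6,7,8,9,10}:72  {2,3,4,5,6,7,8,9,10}:144
  start at 0(s): 546
  start at 1(p): 546
  start at 3(t): 1260
sum over floor = 2352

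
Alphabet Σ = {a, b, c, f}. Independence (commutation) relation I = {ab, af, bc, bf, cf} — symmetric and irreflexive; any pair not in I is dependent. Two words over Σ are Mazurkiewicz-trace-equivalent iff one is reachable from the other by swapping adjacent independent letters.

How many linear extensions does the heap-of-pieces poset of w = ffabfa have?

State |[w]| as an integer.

60

0(f) covers ∅
1(f) covers 0:f
2(a) covers ∅
3(b) covers ∅
4(f) covers 1:f
5(a) covers 2:a
floor of heap: 0:f, 2:a, 3:b
completions by unplaced set U, small U first (add the entries for U minus each lowest piece of U):
  |U|=1: {3}:1  {4}:1  {5}:1
  |U|=2: {1,4}:1  {2,5}:1  {3,4}:2  {3,5}:2  {4,5}:2
  |U|=3: {0,1,4}:1  {1,3,4}:3  {1,4,5}:3  {2,3,5}:3  {2,4,5}:3  {3,4,5}:6
  |U|=4: {0,1,3,4}:4  {0,1,4,5}:4  {1,2,4,5}:6  {1,3,4,5}:12  {2,3,4,5}:12
  start at 0(f): 30
  start at 2(a): 20
  start at 3(b): 10
sum over floor = 60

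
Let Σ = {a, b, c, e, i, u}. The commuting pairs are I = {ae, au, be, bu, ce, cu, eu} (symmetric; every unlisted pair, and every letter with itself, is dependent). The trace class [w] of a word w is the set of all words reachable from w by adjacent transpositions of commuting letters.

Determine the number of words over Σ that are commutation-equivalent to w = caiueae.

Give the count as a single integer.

0(c) covers ∅
1(a) covers 0:c
2(i) covers 1:a
3(u) covers 2:i
4(e) covers 2:i
5(a) covers 2:i
6(e) covers 4:e
floor of heap: 0:c
completions by unplaced set U, small U first (add the entries for U minus each lowest piece of U):
  |U|=1: {3}:1  {5}:1  {6}:1
  |U|=2: {3,5}:2  {3,6}:2  {4,6}:1  {5,6}:2
  |U|=3: {3,4,6}:3  {3,5,6}:6  {4,5,6}:3
  |U|=4: {3,4,5,6}:12
  |U|=5: {2,3,4,5,6}:12
  start at 0(c): 12

12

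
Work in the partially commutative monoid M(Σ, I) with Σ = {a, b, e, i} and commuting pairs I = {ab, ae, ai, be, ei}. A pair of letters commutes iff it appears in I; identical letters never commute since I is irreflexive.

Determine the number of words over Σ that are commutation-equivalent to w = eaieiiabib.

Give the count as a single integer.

#0=e has no predecessor
#1=a has no predecessor
#2=i has no predecessor
#3=e depends on [0:e]
#4=i depends on [2:i]
#5=i depends on [4:i]
#6=a depends on [1:a]
#7=b depends on [5:i]
#8=i depends on [7:b]
#9=b depends on [8:i]
sources: [0:e, 1:a, 2:i]
N(rest) = Σ N(rest − s) over sources s of rest; N(one piece) = 1:
  size 1 → [3]=1  [6]=1  [9]=1
  size 2 → [0,3]=1  [1,6]=1  [3,6]=2  [3,9]=2  [6,9]=2  [8,9]=1
  size 3 → [0,3,6]=3  [0,3,9]=3  [1,3,6]=3  [1,6,9]=3  [3,6,9]=6  [3,8,9]=3  [6,8,9]=3  [7,8,9]=1
  size 4 → [0,1,3,6]=6  [0,3,6,9]=12  [0,3,8,9]=6  [1,3,6,9]=12  [1,6,8,9]=6  [3,6,8,9]=12  [3,7,8,9]=4  [5,7,8,9]=1  [6,7,8,9]=4
  size 5 → [0,1,3,6,9]=30  [0,3,6,8,9]=30  [0,3,7,8,9]=10  [1,3,6,8,9]=30  [1,6,7,8,9]=10  [3,5,7,8,9]=5  [3,6,7,8,9]=20  [4,5,7,8,9]=1  [5,6,7,8,9]=5
  size 6 → [0,1,3,6,8,9]=90  [0,3,5,7,8,9]=15  [0,3,6,7,8,9]=60  [1,3,6,7,8,9]=60  [1,5,6,7,8,9]=15  [2,4,5,7,8,9]=1  [3,4,5,7,8,9]=6  [3,5,6,7,8,9]=30  [4,5,6,7,8,9]=6
  size 7 → [0,1,3,6,7,8,9]=210  [0,3,4,5,7,8,9]=21  [0,3,5,6,7,8,9]=105  [1,3,5,6,7,8,9]=105  [1,4,5,6,7,8,9]=21  [2,3,4,5,7,8,9]=7  [2,4,5,6,7,8,9]=7  [3,4,5,6,7,8,9]=42
  size 8 → [0,1,3,5,6,7,8,9]=420  [0,2,3,4,5,7,8,9]=28  [0,3,4,5,6,7,8,9]=168  [1,2,4,5,6,7,8,9]=28  [1,3,4,5,6,7,8,9]=168  [2,3,4,5,6,7,8,9]=56
  first=0(e) contributes 252
  first=1(a) contributes 252
  first=2(i) contributes 756
|[w]| = 1260

1260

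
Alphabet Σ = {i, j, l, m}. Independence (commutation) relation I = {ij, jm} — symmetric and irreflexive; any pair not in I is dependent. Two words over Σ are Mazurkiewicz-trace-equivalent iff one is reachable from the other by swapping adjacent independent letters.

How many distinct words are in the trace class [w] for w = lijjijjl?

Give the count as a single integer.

15

0(l) covers ∅
1(i) covers 0:l
2(j) covers 0:l
3(j) covers 2:j
4(i) covers 1:i
5(j) covers 3:j
6(j) covers 5:j
7(l) covers 4:i, 6:j
floor of heap: 0:l
completions by unplaced set U, small U first (add the entries for U minus each lowest piece of U):
  |U|=1: {7}:1
  |U|=2: {4,7}:1  {6,7}:1
  |U|=3: {1,4,7}:1  {4,6,7}:2  {5,6,7}:1
  |U|=4: {1,4,6,7}:3  {3,5,6,7}:1  {4,5,6,7}:3
  |U|=5: {1,4,5,6,7}:6  {2,3,5,6,7}:1  {3,4,5,6,7}:4
  |U|=6: {1,3,4,5,6,7}:10  {2,3,4,5,6,7}:5
  start at 0(l): 15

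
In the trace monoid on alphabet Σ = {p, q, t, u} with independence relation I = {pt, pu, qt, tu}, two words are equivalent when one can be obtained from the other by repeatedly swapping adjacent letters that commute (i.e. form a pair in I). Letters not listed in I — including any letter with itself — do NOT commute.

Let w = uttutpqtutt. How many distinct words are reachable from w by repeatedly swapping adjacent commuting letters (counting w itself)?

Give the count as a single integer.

1386

piece 0:u — minimal
piece 1:t — minimal
piece 2:t rests on {1:t}
piece 3:u rests on {0:u}
piece 4:t rests on {2:t}
piece 5:p — minimal
piece 6:q rests on {3:u, 5:p}
piece 7:t rests on {4:t}
piece 8:u rests on {6:q}
piece 9:t rests on {7:t}
piece 10:t rests on {9:t}
minimal pieces: {0:u, 1:t, 5:p}
ways to finish when only these pieces remain (= sum over removing one remaining piece with nothing left below it):
  1 left: {8}→1  {10}→1
  2 left: {6,8}→1  {8,10}→2  {9,10}→1
  3 left: {3,6,8}→1  {5,6,8}→1  {6,8,10}→3  {7,9,10}→1  {8,9,10}→3
  4 left: {0,3,6,8}→1  {3,5,6,8}→2  {3,6,8,10}→4  {4,7,9,10}→1  {5,6,8,10}→4  {6,8,9,10}→6  {7,8,9,10}→4
  5 left: {0,3,5,6,8}→3  {0,3,6,8,10}→5  {2,4,7,9,10}→1  {3,5,6,8,10}→10  {3,6,8,9,10}→10  {4,7,8,9,10}→5  {5,6,8,9,10}→10  {6,7,8,9,10}→10
  6 left: {0,3,5,6,8,10}→18  {0,3,6,8,9,10}→15  {1,2,4,7,9,10}→1  {2,4,7,8,9,10}→6  {3,5,6,8,9,10}→30  {3,6,7,8,9,10}→20  {4,6,7,8,9,10}→15  {5,6,7,8,9,10}→20
  7 left: {0,3,5,6,8,9,10}→63  {0,3,6,7,8,9,10}→35  {1,2,4,7,8,9,10}→7  {2,4,6,7,8,9,10}→21  {3,4,6,7,8,9,10}→35  {3,5,6,7,8,9,10}→70  {4,5,6,7,8,9,10}→35
  8 left: {0,3,4,6,7,8,9,10}→70  {0,3,5,6,7,8,9,10}→168  {1,2,4,6,7,8,9,10}→28  {2,3,4,6,7,8,9,10}→56  {2,4,5,6,7,8,9,10}→56  {3,4,5,6,7,8,9,10}→140
  9 left: {0,2,3,4,6,7,8,9,10}→126  {0,3,4,5,6,7,8,9,10}→378  {1,2,3,4,6,7,8,9,10}→84  {1,2,4,5,6,7,8,9,10}→84  {2,3,4,5,6,7,8,9,10}→252
  placing 0:u first → 420 extensions
  placing 1:t first → 756 extensions
  placing 5:p first → 210 extensions
total linear extensions = 1386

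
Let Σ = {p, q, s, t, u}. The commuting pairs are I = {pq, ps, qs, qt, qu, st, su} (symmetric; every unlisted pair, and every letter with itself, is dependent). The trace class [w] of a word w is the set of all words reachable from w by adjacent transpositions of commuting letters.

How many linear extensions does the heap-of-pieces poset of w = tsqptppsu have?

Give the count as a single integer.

252

#0=t has no predecessor
#1=s has no predecessor
#2=q has no predecessor
#3=p depends on [0:t]
#4=t depends on [3:p]
#5=p depends on [4:t]
#6=p depends on [5:p]
#7=s depends on [1:s]
#8=u depends on [6:p]
sources: [0:t, 1:s, 2:q]
N(rest) = Σ N(rest − s) over sources s of rest; N(one piece) = 1:
  size 1 → [2]=1  [7]=1  [8]=1
  size 2 → [1,7]=1  [2,7]=2  [2,8]=2  [6,8]=1  [7,8]=2
  size 3 → [1,2,7]=3  [1,7,8]=3  [2,6,8]=3  [2,7,8]=6  [5,6,8]=1  [6,7,8]=3
  size 4 → [1,2,7,8]=12  [1,6,7,8]=6  [2,5,6,8]=4  [2,6,7,8]=12  [4,5,6,8]=1  [5,6,7,8]=4
  size 5 → [1,2,6,7,8]=30  [1,5,6,7,8]=10  [2,4,5,6,8]=5  [2,5,6,7,8]=20  [3,4,5,6,8]=1  [4,5,6,7,8]=5
  size 6 → [0,3,4,5,6,8]=1  [1,2,5,6,7,8]=60  [1,4,5,6,7,8]=15  [2,3,4,5,6,8]=6  [2,4,5,6,7,8]=30  [3,4,5,6,7,8]=6
  size 7 → [0,2,3,4,5,6,8]=7  [0,3,4,5,6,7,8]=7  [1,2,4,5,6,7,8]=105  [1,3,4,5,6,7,8]=21  [2,3,4,5,6,7,8]=42
  first=0(t) contributes 168
  first=1(s) contributes 56
  first=2(q) contributes 28
|[w]| = 252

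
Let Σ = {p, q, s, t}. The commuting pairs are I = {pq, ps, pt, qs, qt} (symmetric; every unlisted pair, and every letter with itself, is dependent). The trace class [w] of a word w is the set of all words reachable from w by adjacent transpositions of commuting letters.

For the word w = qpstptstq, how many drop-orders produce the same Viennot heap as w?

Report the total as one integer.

0(q) covers ∅
1(p) covers ∅
2(s) covers ∅
3(t) covers 2:s
4(p) covers 1:p
5(t) covers 3:t
6(s) covers 5:t
7(t) covers 6:s
8(q) covers 0:q
floor of heap: 0:q, 1:p, 2:s
completions by unplaced set U, small U first (add the entries for U minus each lowest piece of U):
  |U|=1: {4}:1  {7}:1  {8}:1
  |U|=2: {0,8}:1  {1,4}:1  {4,7}:2  {4,8}:2  {6,7}:1  {7,8}:2
  |U|=3: {0,4,8}:3  {0,7,8}:3  {1,4,7}:3  {1,4,8}:3  {4,6,7}:3  {4,7,8}:6  {5,6,7}:1  {6,7,8}:3
  |U|=4: {0,1,4,8}:6  {0,4,7,8}:12  {0,6,7,8}:6  {1,4,6,7}:6  {1,4,7,8}:12  {3,5,6,7}:1  {4,5,6,7}:4  {4,6,7,8}:12  {5,6,7,8}:4
  |U|=5: {0,1,4,7,8}:30  {0,4,6,7,8}:30  {0,5,6,7,8}:10  {1,4,5,6,7}:10  {1,4,6,7,8}:30  {2,3,5,6,7}:1  {3,4,5,6,7}:5  {3,5,6,7,8}:5  {4,5,6,7,8}:20
  |U|=6: {0,1,4,6,7,8}:90  {0,3,5,6,7,8}:15  {0,4,5,6,7,8}:60  {1,3,4,5,6,7}:15  {1,4,5,6,7,8}:60  {2,3,4,5,6,7}:6  {2,3,5,6,7,8}:6  {3,4,5,6,7,8}:30
  |U|=7: {0,1,4,5,6,7,8}:210  {0,2,3,5,6,7,8}:21  {0,3,4,5,6,7,8}:105  {1,2,3,4,5,6,7}:21  {1,3,4,5,6,7,8}:105  {2,3,4,5,6,7,8}:42
  start at 0(q): 168
  start at 1(p): 168
  start at 2(s): 420
sum over floor = 756

756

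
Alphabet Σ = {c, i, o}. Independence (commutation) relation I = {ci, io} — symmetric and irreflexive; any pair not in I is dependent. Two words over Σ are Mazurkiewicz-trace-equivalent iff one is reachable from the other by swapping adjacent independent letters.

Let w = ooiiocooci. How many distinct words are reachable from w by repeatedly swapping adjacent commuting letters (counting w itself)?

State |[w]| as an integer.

drop 0:o onto floor
drop 1:o onto {0:o}
drop 2:i onto floor
drop 3:i onto {2:i}
drop 4:o onto {1:o}
drop 5:c onto {4:o}
drop 6:o onto {5:c}
drop 7:o onto {6:o}
drop 8:c onto {7:o}
drop 9:i onto {3:i}
ground layer = {0:o, 2:i}
drop-orders for the pieces not yet dropped (sum over which currently-grounded one goes next):
  1 to go: {8} 1  {9} 1
  2 to go: {3,9} 1  {7,8} 1  {8,9} 2
  3 to go: {2,3,9} 1  {3,8,9} 3  {6,7,8} 1  {7,8,9} 3
  4 to go: {2,3,8,9} 4  {3,7,8,9} 6  {5,6,7,8} 1  {6,7,8,9} 4
  5 to go: {2,3,7,8,9} 10  {3,6,7,8,9} 10  {4,5,6,7,8} 1  {5,6,7,8,9} 5
  6 to go: {1,4,5,6,7,8} 1  {2,3,6,7,8,9} 20  {3,5,6,7,8,9} 15  {4,5,6,7,8,9} 6
  7 to go: {0,1,4,5,6,7,8} 1  {1,4,5,6,7,8,9} 7  {2,3,5,6,7,8,9} 35  {3,4,5,6,7,8,9} 21
  8 to go: {0,1,4,5,6,7,8,9} 8  {1,3,4,5,6,7,8,9} 28  {2,3,4,5,6,7,8,9} 56
  if 0:o drops first: 84 orders
  if 2:i drops first: 36 orders
heap linearizations: 120

120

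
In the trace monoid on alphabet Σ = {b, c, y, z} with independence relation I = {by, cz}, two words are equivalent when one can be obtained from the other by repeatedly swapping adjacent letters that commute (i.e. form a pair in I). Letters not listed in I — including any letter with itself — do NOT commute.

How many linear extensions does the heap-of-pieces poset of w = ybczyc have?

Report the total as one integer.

0(y) covers ∅
1(b) covers ∅
2(c) covers 0:y, 1:b
3(z) covers 0:y, 1:b
4(y) covers 2:c, 3:z
5(c) covers 4:y
floor of heap: 0:y, 1:b
completions by unplaced set U, small U first (add the entries for U minus each lowest piece of U):
  |U|=1: {5}:1
  |U|=2: {4,5}:1
  |U|=3: {2,4,5}:1  {3,4,5}:1
  |U|=4: {2,3,4,5}:2
  start at 0(y): 2
  start at 1(b): 2
sum over floor = 4

4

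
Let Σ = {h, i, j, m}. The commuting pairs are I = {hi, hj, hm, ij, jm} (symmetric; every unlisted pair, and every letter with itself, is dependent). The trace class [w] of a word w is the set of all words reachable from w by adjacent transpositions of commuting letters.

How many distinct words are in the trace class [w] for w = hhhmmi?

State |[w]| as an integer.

20

0(h) covers ∅
1(h) covers 0:h
2(h) covers 1:h
3(m) covers ∅
4(m) covers 3:m
5(i) covers 4:m
floor of heap: 0:h, 3:m
completions by unplaced set U, small U first (add the entries for U minus each lowest piece of U):
  |U|=1: {2}:1  {5}:1
  |U|=2: {1,2}:1  {2,5}:2  {4,5}:1
  |U|=3: {0,1,2}:1  {1,2,5}:3  {2,4,5}:3  {3,4,5}:1
  |U|=4: {0,1,2,5}:4  {1,2,4,5}:6  {2,3,4,5}:4
  start at 0(h): 10
  start at 3(m): 10
sum over floor = 20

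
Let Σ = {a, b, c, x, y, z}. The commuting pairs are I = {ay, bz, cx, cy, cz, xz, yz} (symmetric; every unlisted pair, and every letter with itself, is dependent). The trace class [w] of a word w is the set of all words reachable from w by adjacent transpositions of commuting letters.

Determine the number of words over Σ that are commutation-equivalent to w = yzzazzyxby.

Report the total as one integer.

#0=y has no predecessor
#1=z has no predecessor
#2=z depends on [1:z]
#3=a depends on [2:z]
#4=z depends on [3:a]
#5=z depends on [4:z]
#6=y depends on [0:y]
#7=x depends on [3:a, 6:y]
#8=b depends on [7:x]
#9=y depends on [8:b]
sources: [0:y, 1:z]
N(rest) = Σ N(rest − s) over sources s of rest; N(one piece) = 1:
  size 1 → [5]=1  [9]=1
  size 2 → [4,5]=1  [5,9]=2  [8,9]=1
  size 3 → [4,5,9]=3  [5,8,9]=3  [7,8,9]=1
  size 4 → [4,5,8,9]=6  [5,7,8,9]=4  [6,7,8,9]=1
  size 5 → [0,6,7,8,9]=1  [4,5,7,8,9]=10  [5,6,7,8,9]=5
  size 6 → [0,5,6,7,8,9]=6  [3,4,5,7,8,9]=10  [4,5,6,7,8,9]=15
  size 7 → [0,4,5,6,7,8,9]=21  [2,3,4,5,7,8,9]=10  [3,4,5,6,7,8,9]=25
  size 8 → [0,3,4,5,6,7,8,9]=46  [1,2,3,4,5,7,8,9]=10  [2,3,4,5,6,7,8,9]=35
  first=0(y) contributes 45
  first=1(z) contributes 81
|[w]| = 126

126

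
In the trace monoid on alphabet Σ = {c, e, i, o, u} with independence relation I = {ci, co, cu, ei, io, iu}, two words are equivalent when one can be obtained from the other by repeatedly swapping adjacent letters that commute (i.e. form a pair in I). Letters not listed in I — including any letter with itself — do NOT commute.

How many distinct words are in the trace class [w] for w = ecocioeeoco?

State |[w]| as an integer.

0(e) covers ∅
1(c) covers 0:e
2(o) covers 0:e
3(c) covers 1:c
4(i) covers ∅
5(o) covers 2:o
6(e) covers 3:c, 5:o
7(e) covers 6:e
8(o) covers 7:e
9(c) covers 7:e
10(o) covers 8:o
floor of heap: 0:e, 4:i
completions by unplaced set U, small U first (add the entries for U minus each lowest piece of U):
  |U|=1: {4}:1  {9}:1  {10}:1
  |U|=2: {4,9}:2  {4,10}:2  {8,10}:1  {9,10}:2
  |U|=3: {4,8,10}:3  {4,9,10}:6  {8,9,10}:3
  |U|=4: {4,8,9,10}:12  {7,8,9,10}:3
  |U|=5: {4,7,8,9,10}:15  {6,7,8,9,10}:3
  |U|=6: {3,6,7,8,9,10}:3  {4,6,7,8,9,10}:18  {5,6,7,8,9,10}:3
  |U|=7: {1,3,6,7,8,9,10}:3  {2,5,6,7,8,9,10}:3  {3,4,6,7,8,9,10}:21  {3,5,6,7,8,9,10}:6  {4,5,6,7,8,9,10}:21
  |U|=8: {1,3,4,6,7,8,9,10}:24  {1,3,5,6,7,8,9,10}:9  {2,3,5,6,7,8,9,10}:9  {2,4,5,6,7,8,9,10}:24  {3,4,5,6,7,8,9,10}:48
  |U|=9: {1,2,3,5,6,7,8,9,10}:18  {1,3,4,5,6,7,8,9,10}:81  {2,3,4,5,6,7,8,9,10}:81
  start at 0(e): 180
  start at 4(i): 18
sum over floor = 198

198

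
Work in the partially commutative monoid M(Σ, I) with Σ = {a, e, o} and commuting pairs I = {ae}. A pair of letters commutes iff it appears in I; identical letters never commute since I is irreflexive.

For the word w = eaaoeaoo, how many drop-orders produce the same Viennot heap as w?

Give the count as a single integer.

drop 0:e onto floor
drop 1:a onto floor
drop 2:a onto {1:a}
drop 3:o onto {0:e, 2:a}
drop 4:e onto {3:o}
drop 5:a onto {3:o}
drop 6:o onto {4:e, 5:a}
drop 7:o onto {6:o}
ground layer = {0:e, 1:a}
drop-orders for the pieces not yet dropped (sum over which currently-grounded one goes next):
  1 to go: {7} 1
  2 to go: {6,7} 1
  3 to go: {4,6,7} 1  {5,6,7} 1
  4 to go: {4,5,6,7} 2
  5 to go: {3,4,5,6,7} 2
  6 to go: {0,3,4,5,6,7} 2  {2,3,4,5,6,7} 2
  if 0:e drops first: 2 orders
  if 1:a drops first: 4 orders
heap linearizations: 6

6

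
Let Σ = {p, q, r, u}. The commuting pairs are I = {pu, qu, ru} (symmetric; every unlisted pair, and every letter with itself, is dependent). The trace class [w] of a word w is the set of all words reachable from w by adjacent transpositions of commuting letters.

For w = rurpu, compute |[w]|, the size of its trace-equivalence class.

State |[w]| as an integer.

10

drop 0:r onto floor
drop 1:u onto floor
drop 2:r onto {0:r}
drop 3:p onto {2:r}
drop 4:u onto {1:u}
ground layer = {0:r, 1:u}
drop-orders for the pieces not yet dropped (sum over which currently-grounded one goes next):
  1 to go: {3} 1  {4} 1
  2 to go: {1,4} 1  {2,3} 1  {3,4} 2
  3 to go: {0,2,3} 1  {1,3,4} 3  {2,3,4} 3
  if 0:r drops first: 6 orders
  if 1:u drops first: 4 orders
heap linearizations: 10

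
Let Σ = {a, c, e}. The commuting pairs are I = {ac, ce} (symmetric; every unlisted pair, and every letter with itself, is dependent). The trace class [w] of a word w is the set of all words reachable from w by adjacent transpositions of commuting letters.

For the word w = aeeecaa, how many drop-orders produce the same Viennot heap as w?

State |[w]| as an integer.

piece 0:a — minimal
piece 1:e rests on {0:a}
piece 2:e rests on {1:e}
piece 3:e rests on {2:e}
piece 4:c — minimal
piece 5:a rests on {3:e}
piece 6:a rests on {5:a}
minimal pieces: {0:a, 4:c}
ways to finish when only these pieces remain (= sum over removing one remaining piece with nothing left below it):
  1 left: {4}→1  {6}→1
  2 left: {4,6}→2  {5,6}→1
  3 left: {3,5,6}→1  {4,5,6}→3
  4 left: {2,3,5,6}→1  {3,4,5,6}→4
  5 left: {1,2,3,5,6}→1  {2,3,4,5,6}→5
  placing 0:a first → 6 extensions
  placing 4:c first → 1 extensions
total linear extensions = 7

7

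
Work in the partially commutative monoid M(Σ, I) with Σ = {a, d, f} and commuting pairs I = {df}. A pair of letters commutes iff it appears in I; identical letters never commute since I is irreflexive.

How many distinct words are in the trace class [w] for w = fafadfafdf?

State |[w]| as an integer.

6

0(f) covers ∅
1(a) covers 0:f
2(f) covers 1:a
3(a) covers 2:f
4(d) covers 3:a
5(f) covers 3:a
6(a) covers 4:d, 5:f
7(f) covers 6:a
8(d) covers 6:a
9(f) covers 7:f
floor of heap: 0:f
completions by unplaced set U, small U first (add the entries for U minus each lowest piece of U):
  |U|=1: {8}:1  {9}:1
  |U|=2: {7,9}:1  {8,9}:2
  |U|=3: {7,8,9}:3
  |U|=4: {6,7,8,9}:3
  |U|=5: {4,6,7,8,9}:3  {5,6,7,8,9}:3
  |U|=6: {4,5,6,7,8,9}:6
  |U|=7: {3,4,5,6,7,8,9}:6
  |U|=8: {2,3,4,5,6,7,8,9}:6
  start at 0(f): 6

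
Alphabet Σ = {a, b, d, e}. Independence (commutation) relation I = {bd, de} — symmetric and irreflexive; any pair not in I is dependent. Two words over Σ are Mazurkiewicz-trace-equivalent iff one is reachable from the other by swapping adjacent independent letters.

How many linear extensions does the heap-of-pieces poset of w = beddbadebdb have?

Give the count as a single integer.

100

drop 0:b onto floor
drop 1:e onto {0:b}
drop 2:d onto floor
drop 3:d onto {2:d}
drop 4:b onto {1:e}
drop 5:a onto {3:d, 4:b}
drop 6:d onto {5:a}
drop 7:e onto {5:a}
drop 8:b onto {7:e}
drop 9:d onto {6:d}
drop 10:b onto {8:b}
ground layer = {0:b, 2:d}
drop-orders for the pieces not yet dropped (sum over which currently-grounded one goes next):
  1 to go: {9} 1  {10} 1
  2 to go: {6,9} 1  {8,10} 1  {9,10} 2
  3 to go: {6,9,10} 3  {7,8,10} 1  {8,9,10} 3
  4 to go: {6,8,9,10} 6  {7,8,9,10} 4
  5 to go: {6,7,8,9,10} 10
  6 to go: {5,6,7,8,9,10} 10
  7 to go: {3,5,6,7,8,9,10} 10  {4,5,6,7,8,9,10} 10
  8 to go: {1,4,5,6,7,8,9,10} 10  {2,3,5,6,7,8,9,10} 10  {3,4,5,6,7,8,9,10} 20
  9 to go: {0,1,4,5,6,7,8,9,10} 10  {1,3,4,5,6,7,8,9,10} 30  {2,3,4,5,6,7,8,9,10} 30
  if 0:b drops first: 60 orders
  if 2:d drops first: 40 orders
heap linearizations: 100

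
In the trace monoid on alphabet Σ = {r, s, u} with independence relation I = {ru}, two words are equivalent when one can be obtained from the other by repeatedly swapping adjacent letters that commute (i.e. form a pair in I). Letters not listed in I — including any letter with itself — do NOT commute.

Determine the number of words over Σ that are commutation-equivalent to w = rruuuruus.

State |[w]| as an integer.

drop 0:r onto floor
drop 1:r onto {0:r}
drop 2:u onto floor
drop 3:u onto {2:u}
drop 4:u onto {3:u}
drop 5:r onto {1:r}
drop 6:u onto {4:u}
drop 7:u onto {6:u}
drop 8:s onto {5:r, 7:u}
ground layer = {0:r, 2:u}
drop-orders for the pieces not yet dropped (sum over which currently-grounded one goes next):
  1 to go: {8} 1
  2 to go: {5,8} 1  {7,8} 1
  3 to go: {1,5,8} 1  {5,7,8} 2  {6,7,8} 1
  4 to go: {0,1,5,8} 1  {1,5,7,8} 3  {4,6,7,8} 1  {5,6,7,8} 3
  5 to go: {0,1,5,7,8} 4  {1,5,6,7,8} 6  {3,4,6,7,8} 1  {4,5,6,7,8} 4
  6 to go: {0,1,5,6,7,8} 10  {1,4,5,6,7,8} 10  {2,3,4,6,7,8} 1  {3,4,5,6,7,8} 5
  7 to go: {0,1,4,5,6,7,8} 20  {1,3,4,5,6,7,8} 15  {2,3,4,5,6,7,8} 6
  if 0:r drops first: 21 orders
  if 2:u drops first: 35 orders
heap linearizations: 56

56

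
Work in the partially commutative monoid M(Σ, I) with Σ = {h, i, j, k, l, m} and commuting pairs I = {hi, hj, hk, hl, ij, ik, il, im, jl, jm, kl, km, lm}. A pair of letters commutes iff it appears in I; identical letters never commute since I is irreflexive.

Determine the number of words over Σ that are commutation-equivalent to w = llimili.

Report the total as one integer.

0(l) covers ∅
1(l) covers 0:l
2(i) covers ∅
3(m) covers ∅
4(i) covers 2:i
5(l) covers 1:l
6(i) covers 4:i
floor of heap: 0:l, 2:i, 3:m
completions by unplaced set U, small U first (add the entries for U minus each lowest piece of U):
  |U|=1: {3}:1  {5}:1  {6}:1
  |U|=2: {1,5}:1  {3,5}:2  {3,6}:2  {4,6}:1  {5,6}:2
  |U|=3: {0,1,5}:1  {1,3,5}:3  {1,5,6}:3  {2,4,6}:1  {3,4,6}:3  {3,5,6}:6  {4,5,6}:3
  |U|=4: {0,1,3,5}:4  {0,1,5,6}:4  {1,3,5,6}:12  {1,4,5,6}:6  {2,3,4,6}:4  {2,4,5,6}:4  {3,4,5,6}:12
  |U|=5: {0,1,3,5,6}:20  {0,1,4,5,6}:10  {1,2,4,5,6}:10  {1,3,4,5,6}:30  {2,3,4,5,6}:20
  start at 0(l): 60
  start at 2(i): 60
  start at 3(m): 20
sum over floor = 140

140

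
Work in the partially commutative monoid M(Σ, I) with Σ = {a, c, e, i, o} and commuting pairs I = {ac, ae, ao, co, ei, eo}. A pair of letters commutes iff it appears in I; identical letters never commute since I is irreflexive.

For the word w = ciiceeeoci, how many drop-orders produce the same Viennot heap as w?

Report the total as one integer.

6

drop 0:c onto floor
drop 1:i onto {0:c}
drop 2:i onto {1:i}
drop 3:c onto {2:i}
drop 4:e onto {3:c}
drop 5:e onto {4:e}
drop 6:e onto {5:e}
drop 7:o onto {2:i}
drop 8:c onto {6:e}
drop 9:i onto {7:o, 8:c}
ground layer = {0:c}
drop-orders for the pieces not yet dropped (sum over which currently-grounded one goes next):
  1 to go: {9} 1
  2 to go: {7,9} 1  {8,9} 1
  3 to go: {6,8,9} 1  {7,8,9} 2
  4 to go: {5,6,8,9} 1  {6,7,8,9} 3
  5 to go: {4,5,6,8,9} 1  {5,6,7,8,9} 4
  6 to go: {3,4,5,6,8,9} 1  {4,5,6,7,8,9} 5
  7 to go: {3,4,5,6,7,8,9} 6
  8 to go: {2,3,4,5,6,7,8,9} 6
  if 0:c drops first: 6 orders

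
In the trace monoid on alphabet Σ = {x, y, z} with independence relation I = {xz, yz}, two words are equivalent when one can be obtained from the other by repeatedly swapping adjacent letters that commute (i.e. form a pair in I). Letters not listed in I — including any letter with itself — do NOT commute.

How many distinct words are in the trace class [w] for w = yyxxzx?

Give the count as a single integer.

0(y) covers ∅
1(y) covers 0:y
2(x) covers 1:y
3(x) covers 2:x
4(z) covers ∅
5(x) covers 3:x
floor of heap: 0:y, 4:z
completions by unplaced set U, small U first (add the entries for U minus each lowest piece of U):
  |U|=1: {4}:1  {5}:1
  |U|=2: {3,5}:1  {4,5}:2
  |U|=3: {2,3,5}:1  {3,4,5}:3
  |U|=4: {1,2,3,5}:1  {2,3,4,5}:4
  start at 0(y): 5
  start at 4(z): 1
sum over floor = 6

6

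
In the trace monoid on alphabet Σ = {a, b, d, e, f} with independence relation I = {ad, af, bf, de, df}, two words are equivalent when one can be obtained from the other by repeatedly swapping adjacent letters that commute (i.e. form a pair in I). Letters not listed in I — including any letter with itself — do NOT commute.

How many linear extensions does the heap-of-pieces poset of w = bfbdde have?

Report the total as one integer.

#0=b has no predecessor
#1=f has no predecessor
#2=b depends on [0:b]
#3=d depends on [2:b]
#4=d depends on [3:d]
#5=e depends on [1:f, 2:b]
sources: [0:b, 1:f]
N(rest) = Σ N(rest − s) over sources s of rest; N(one piece) = 1:
  size 1 → [4]=1  [5]=1
  size 2 → [1,5]=1  [3,4]=1  [4,5]=2
  size 3 → [1,4,5]=3  [3,4,5]=3
  size 4 → [1,3,4,5]=6  [2,3,4,5]=3
  first=0(b) contributes 9
  first=1(f) contributes 3
|[w]| = 12

12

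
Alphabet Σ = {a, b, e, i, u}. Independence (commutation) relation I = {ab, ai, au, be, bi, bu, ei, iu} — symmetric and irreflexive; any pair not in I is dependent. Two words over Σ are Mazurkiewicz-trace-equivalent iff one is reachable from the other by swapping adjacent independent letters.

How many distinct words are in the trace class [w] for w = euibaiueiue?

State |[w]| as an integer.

3960

drop 0:e onto floor
drop 1:u onto {0:e}
drop 2:i onto floor
drop 3:b onto floor
drop 4:a onto {0:e}
drop 5:i onto {2:i}
drop 6:u onto {1:u}
drop 7:e onto {4:a, 6:u}
drop 8:i onto {5:i}
drop 9:u onto {7:e}
drop 10:e onto {9:u}
ground layer = {0:e, 2:i, 3:b}
drop-orders for the pieces not yet dropped (sum over which currently-grounded one goes next):
  1 to go: {3} 1  {8} 1  {10} 1
  2 to go: {3,8} 2  {3,10} 2  {5,8} 1  {8,10} 2  {9,10} 1
  3 to go: {2,5,8} 1  {3,5,8} 3  {3,8,10} 6  {3,9,10} 3  {5,8,10} 3  {7,9,10} 1  {8,9,10} 3
  4 to go: {2,3,5,8} 4  {2,5,8,10} 4  {3,5,8,10} 12  {3,7,9,10} 4  {3,8,9,10} 12  {4,7,9,10} 1  {5,8,9,10} 6  {6,7,9,10} 1  {7,8,9,10} 4
  5 to go: {1,6,7,9,10} 1  {2,3,5,8,10} 20  {2,5,8,9,10} 10  {3,4,7,9,10} 5  {3,5,8,9,10} 30  {3,6,7,9,10} 5  {3,7,8,9,10} 20  {4,6,7,9,10} 2  {4,7,8,9,10} 5  {5,7,8,9,10} 10  {6,7,8,9,10} 5
  6 to go: {1,3,6,7,9,10} 6  {1,4,6,7,9,10} 3  {1,6,7,8,9,10} 6  {2,3,5,8,9,10} 60  {2,5,7,8,9,10} 20  {3,4,6,7,9,10} 12  {3,4,7,8,9,10} 30  {3,5,7,8,9,10} 60  {3,6,7,8,9,10} 30  {4,5,7,8,9,10} 15  {4,6,7,8,9,10} 12  {5,6,7,8,9,10} 15
  7 to go: {0,1,4,6,7,9,10} 3  {1,3,4,6,7,9,10} 21  {1,3,6,7,8,9,10} 42  {1,4,6,7,8,9,10} 21  {1,5,6,7,8,9,10} 21  {2,3,5,7,8,9,10} 140  {2,4,5,7,8,9,10} 35  {2,5,6,7,8,9,10} 35  {3,4,5,7,8,9,10} 105  {3,4,6,7,8,9,10} 84  {3,5,6,7,8,9,10} 105  {4,5,6,7,8,9,10} 42
  8 to go: {0,1,3,4,6,7,9,10} 24  {0,1,4,6,7,8,9,10} 24  {1,2,5,6,7,8,9,10} 56  {1,3,4,6,7,8,9,10} 168  {1,3,5,6,7,8,9,10} 168  {1,4,5,6,7,8,9,10} 84  {2,3,4,5,7,8,9,10} 280  {2,3,5,6,7,8,9,10} 280  {2,4,5,6,7,8,9,10} 112  {3,4,5,6,7,8,9,10} 336
  9 to go: {0,1,3,4,6,7,8,9,10} 216  {0,1,4,5,6,7,8,9,10} 108  {1,2,3,5,6,7,8,9,10} 504  {1,2,4,5,6,7,8,9,10} 252  {1,3,4,5,6,7,8,9,10} 756  {2,3,4,5,6,7,8,9,10} 1008
  if 0:e drops first: 2520 orders
  if 2:i drops first: 1080 orders
  if 3:b drops first: 360 orders
heap linearizations: 3960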